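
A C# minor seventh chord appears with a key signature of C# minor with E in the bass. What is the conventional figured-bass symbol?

6/5

E is the third of C# minor seventh, so the chord is in first inversion.
A seventh chord in first inversion is figured 6/5/3, conventionally abbreviated 6/5.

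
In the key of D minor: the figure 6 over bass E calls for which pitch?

C

Counting 5 letter steps above E lands on C; in D minor, that letter is C.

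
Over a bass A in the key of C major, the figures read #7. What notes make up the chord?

The written figures #7 are shorthand for 7/5/3: the 5/3 are implied.
A third above A in this key is C.
A fifth above A in this key is E.
A seventh above A in this key is G, raised to G# by the sharp.
Together with the bass A, this spells A minor-major seventh in root position.

A, C, E, G#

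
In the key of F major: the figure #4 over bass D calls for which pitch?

G#

Counting 3 letter steps above D lands on G; in F major, that letter is G.
The #4 figure raises it a semitone, giving G#.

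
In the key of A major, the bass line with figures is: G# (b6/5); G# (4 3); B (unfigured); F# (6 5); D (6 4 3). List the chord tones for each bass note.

G# (b6/5/3): G#, B, D, Eb.
G# (6/4/3): G#, B, C#, E.
B (5/3): B, D, F#.
F# (6/5/3): F#, A, C#, D.
D (6/4/3): D, F#, G#, B.

G#, B, D, Eb | G#, B, C#, E | B, D, F# | F#, A, C#, D | D, F#, G#, B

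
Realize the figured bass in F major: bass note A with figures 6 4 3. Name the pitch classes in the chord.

A third above A in this key is C.
A fourth above A in this key is D.
A sixth above A in this key is F.
Together with the bass A, this spells D minor seventh in second inversion.

A, C, D, F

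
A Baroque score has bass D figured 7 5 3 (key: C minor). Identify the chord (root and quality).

The figures 7 5 3 indicate a seventh chord in root position.
In root position the bass is the root, so the root is D.
The chord tones are D, F, Ab, C, giving D half-diminished seventh.

D half-diminished seventh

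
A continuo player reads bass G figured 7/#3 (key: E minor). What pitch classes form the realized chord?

G, B#, D, F#

The written figures 7/#3 are shorthand for 7/5/3: the 5 is implied.
A third above G in this key is B, raised to B# by the sharp.
A fifth above G in this key is D.
A seventh above G in this key is F#.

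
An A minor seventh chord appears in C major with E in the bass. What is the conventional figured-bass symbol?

E is the fifth of A minor seventh, so the chord is in second inversion.
A seventh chord in second inversion is figured 6/4/3, conventionally abbreviated 4/3.

4/3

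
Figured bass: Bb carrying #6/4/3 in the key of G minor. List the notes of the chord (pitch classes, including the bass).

A third above Bb in this key is D.
A fourth above Bb in this key is Eb.
A sixth above Bb in this key is G, raised to G# by the sharp.

Bb, D, Eb, G#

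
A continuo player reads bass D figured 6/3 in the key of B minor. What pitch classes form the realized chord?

A third above D in this key is F#.
A sixth above D in this key is B.
Together with the bass D, this spells B minor in first inversion.

D, F#, B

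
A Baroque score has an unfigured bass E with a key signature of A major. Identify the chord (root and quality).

An unfigured bass indicates a triad in root position.
In root position the bass is the root, so the root is E.
The chord tones are E, G#, B, giving E major.

E major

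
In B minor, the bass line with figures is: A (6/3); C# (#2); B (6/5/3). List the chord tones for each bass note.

A (6/3): A, C#, F#.
C# (6/4/#2): C#, D#, F#, A.
B (6/5/3): B, D, F#, G.

A, C#, F# | C#, D#, F#, A | B, D, F#, G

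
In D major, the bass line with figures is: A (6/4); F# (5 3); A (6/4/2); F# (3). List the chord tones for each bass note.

A, D, F# | F#, A, C# | A, B, D, F# | F#, A, C#

A (6/4): A, D, F#.
F# (5/3): F#, A, C#.
A (6/4/2): A, B, D, F#.
F# (5/3): F#, A, C#.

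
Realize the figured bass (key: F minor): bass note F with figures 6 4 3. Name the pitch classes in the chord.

A third above F in this key is Ab.
A fourth above F in this key is Bb.
A sixth above F in this key is Db.
Together with the bass F, this spells Bb minor seventh in second inversion.

F, Ab, Bb, Db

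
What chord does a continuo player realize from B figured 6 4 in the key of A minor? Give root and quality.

E minor

The figures 6 4 indicate a triad in second inversion.
In second inversion the root lies a fourth above the bass: a fourth above B in A minor is E.
The chord tones are B, E, G, giving E minor.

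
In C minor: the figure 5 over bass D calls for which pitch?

Counting 4 letter steps above D lands on A; in C minor, that letter is Ab.

Ab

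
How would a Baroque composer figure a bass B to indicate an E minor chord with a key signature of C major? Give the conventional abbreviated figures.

B is the fifth of E minor, so the chord is in second inversion.
A triad in second inversion is figured 6/4, conventionally abbreviated 6/4.

6/4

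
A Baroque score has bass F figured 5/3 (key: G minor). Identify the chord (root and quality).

F major

The figures 5/3 indicate a triad in root position.
In root position the bass is the root, so the root is F.
The chord tones are F, A, C, giving F major.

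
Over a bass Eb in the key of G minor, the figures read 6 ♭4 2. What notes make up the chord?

A second above Eb in this key is F.
A fourth above Eb in this key is A, lowered to Ab by the flat.
A sixth above Eb in this key is C.
Together with the bass Eb, this spells F minor seventh in third inversion.

Eb, F, Ab, C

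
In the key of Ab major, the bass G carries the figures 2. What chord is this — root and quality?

Ab major seventh

The figures 2 indicate a seventh chord in third inversion.
In third inversion the root lies a second above the bass: a second above G in Ab major is Ab.
The chord tones are G, Ab, C, Eb, giving Ab major seventh.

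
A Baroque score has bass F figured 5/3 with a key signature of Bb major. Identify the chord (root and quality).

The figures 5/3 indicate a triad in root position.
In root position the bass is the root, so the root is F.
The chord tones are F, A, C, giving F major.

F major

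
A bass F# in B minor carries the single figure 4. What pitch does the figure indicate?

B

Counting 3 letter steps above F# lands on B; in B minor, that letter is B.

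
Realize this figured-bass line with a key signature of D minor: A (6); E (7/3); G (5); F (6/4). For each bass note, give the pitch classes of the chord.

A, C, F | E, G, Bb, D | G, Bb, D | F, Bb, D

A (6/3): A, C, F.
E (7/5/3): E, G, Bb, D.
G (5/3): G, Bb, D.
F (6/4): F, Bb, D.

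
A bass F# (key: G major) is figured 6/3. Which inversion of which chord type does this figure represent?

Intervals of 6/3 above the bass form a triad; the bass is the third, so this is first inversion.

triad, first inversion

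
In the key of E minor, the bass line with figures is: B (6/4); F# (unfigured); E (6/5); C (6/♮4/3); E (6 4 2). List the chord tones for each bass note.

B (6/4): B, E, G.
F# (5/3): F#, A, C.
E (6/5/3): E, G, B, C.
C (6/♮4/3): C, E, F, A.
E (6/4/2): E, F#, A, C.

B, E, G | F#, A, C | E, G, B, C | C, E, F, A | E, F#, A, C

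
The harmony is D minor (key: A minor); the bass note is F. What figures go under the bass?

6

F is the third of D minor, so the chord is in first inversion.
A triad in first inversion is figured 6/3, conventionally abbreviated 6.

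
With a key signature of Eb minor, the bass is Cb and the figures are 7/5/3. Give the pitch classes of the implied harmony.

Cb, Eb, Gb, Bb

A third above Cb in this key is Eb.
A fifth above Cb in this key is Gb.
A seventh above Cb in this key is Bb.
Together with the bass Cb, this spells Cb major seventh in root position.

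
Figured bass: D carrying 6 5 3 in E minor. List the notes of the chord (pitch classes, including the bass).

D, F#, A, B

A third above D in this key is F#.
A fifth above D in this key is A.
A sixth above D in this key is B.
Together with the bass D, this spells B minor seventh in first inversion.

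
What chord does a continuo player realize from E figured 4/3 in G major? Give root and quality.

A minor seventh

The figures 4/3 indicate a seventh chord in second inversion.
In second inversion the root lies a fourth above the bass: a fourth above E in G major is A.
The chord tones are E, G, A, C, giving A minor seventh.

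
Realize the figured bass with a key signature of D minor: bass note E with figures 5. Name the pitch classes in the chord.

E, G, Bb

The written figures 5 are shorthand for 5/3: the 3 is implied.
A third above E in this key is G.
A fifth above E in this key is Bb.
Together with the bass E, this spells E diminished in root position.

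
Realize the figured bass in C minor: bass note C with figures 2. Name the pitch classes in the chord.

C, D, F, Ab

The written figures 2 are shorthand for 6/4/2: the 6/4 are implied.
A second above C in this key is D.
A fourth above C in this key is F.
A sixth above C in this key is Ab.
Together with the bass C, this spells D half-diminished seventh in third inversion.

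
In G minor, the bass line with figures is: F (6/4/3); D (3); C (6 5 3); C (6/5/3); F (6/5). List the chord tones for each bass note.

F (6/4/3): F, A, Bb, D.
D (5/3): D, F, A.
C (6/5/3): C, Eb, G, A.
C (6/5/3): C, Eb, G, A.
F (6/5/3): F, A, C, D.

F, A, Bb, D | D, F, A | C, Eb, G, A | C, Eb, G, A | F, A, C, D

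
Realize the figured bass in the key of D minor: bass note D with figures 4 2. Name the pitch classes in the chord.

D, E, G, Bb

The written figures 4 2 are shorthand for 6/4/2: the 6 is implied.
A second above D in this key is E.
A fourth above D in this key is G.
A sixth above D in this key is Bb.
Together with the bass D, this spells E half-diminished seventh in third inversion.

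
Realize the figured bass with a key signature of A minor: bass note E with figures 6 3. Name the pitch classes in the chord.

E, G, C

A third above E in this key is G.
A sixth above E in this key is C.
Together with the bass E, this spells C major in first inversion.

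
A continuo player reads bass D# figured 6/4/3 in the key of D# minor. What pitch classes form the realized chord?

A third above D# in this key is F#.
A fourth above D# in this key is G#.
A sixth above D# in this key is B.
Together with the bass D#, this spells G# minor seventh in second inversion.

D#, F#, G#, B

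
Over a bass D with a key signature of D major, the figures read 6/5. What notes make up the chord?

The written figures 6/5 are shorthand for 6/5/3: the 3 is implied.
A third above D in this key is F#.
A fifth above D in this key is A.
A sixth above D in this key is B.
Together with the bass D, this spells B minor seventh in first inversion.

D, F#, A, B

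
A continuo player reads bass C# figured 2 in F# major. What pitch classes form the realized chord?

The written figures 2 are shorthand for 6/4/2: the 6/4 are implied.
A second above C# in this key is D#.
A fourth above C# in this key is F#.
A sixth above C# in this key is A#.
Together with the bass C#, this spells D# minor seventh in third inversion.

C#, D#, F#, A#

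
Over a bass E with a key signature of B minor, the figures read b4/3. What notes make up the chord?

The written figures b4/3 are shorthand for 6/4/3: the 6 is implied.
A third above E in this key is G.
A fourth above E in this key is A, lowered to Ab by the flat.
A sixth above E in this key is C#.

E, G, Ab, C#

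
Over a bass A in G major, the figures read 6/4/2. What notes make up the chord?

A, B, D, F#

A second above A in this key is B.
A fourth above A in this key is D.
A sixth above A in this key is F#.
Together with the bass A, this spells B minor seventh in third inversion.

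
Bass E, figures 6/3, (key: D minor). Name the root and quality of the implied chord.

C major

The figures 6/3 indicate a triad in first inversion.
In first inversion the root lies a sixth above the bass: a sixth above E in D minor is C.
The chord tones are E, G, C, giving C major.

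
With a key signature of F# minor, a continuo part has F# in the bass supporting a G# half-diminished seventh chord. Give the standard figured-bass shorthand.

4/2

F# is the seventh of G# half-diminished seventh, so the chord is in third inversion.
A seventh chord in third inversion is figured 6/4/2, conventionally abbreviated 4/2.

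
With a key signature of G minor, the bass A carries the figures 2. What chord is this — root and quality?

Bb major seventh

The figures 2 indicate a seventh chord in third inversion.
In third inversion the root lies a second above the bass: a second above A in G minor is Bb.
The chord tones are A, Bb, D, F, giving Bb major seventh.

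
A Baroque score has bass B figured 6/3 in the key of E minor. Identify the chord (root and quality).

G major

The figures 6/3 indicate a triad in first inversion.
In first inversion the root lies a sixth above the bass: a sixth above B in E minor is G.
The chord tones are B, D, G, giving G major.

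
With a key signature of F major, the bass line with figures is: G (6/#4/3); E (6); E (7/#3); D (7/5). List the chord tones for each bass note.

G (6/#4/3): G, Bb, C#, E.
E (6/3): E, G, C.
E (7/5/#3): E, G#, Bb, D.
D (7/5/3): D, F, A, C.

G, Bb, C#, E | E, G, C | E, G#, Bb, D | D, F, A, C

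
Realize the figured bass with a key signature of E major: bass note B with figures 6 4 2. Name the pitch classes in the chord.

A second above B in this key is C#.
A fourth above B in this key is E.
A sixth above B in this key is G#.
Together with the bass B, this spells C# minor seventh in third inversion.

B, C#, E, G#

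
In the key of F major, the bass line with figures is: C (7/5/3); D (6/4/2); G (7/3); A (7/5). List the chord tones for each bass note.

C, E, G, Bb | D, E, G, Bb | G, Bb, D, F | A, C, E, G

C (7/5/3): C, E, G, Bb.
D (6/4/2): D, E, G, Bb.
G (7/5/3): G, Bb, D, F.
A (7/5/3): A, C, E, G.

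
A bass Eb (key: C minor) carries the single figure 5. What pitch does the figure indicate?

Bb

Counting 4 letter steps above Eb lands on B; in C minor, that letter is Bb.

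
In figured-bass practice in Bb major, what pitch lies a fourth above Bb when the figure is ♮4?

E

Counting 3 letter steps above Bb lands on E; in Bb major, that letter is Eb.
The ♮4 figure makes it natural, giving E.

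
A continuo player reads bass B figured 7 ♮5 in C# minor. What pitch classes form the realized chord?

The written figures 7 ♮5 are shorthand for 7/5/3: the 3 is implied.
A third above B in this key is D#.
A fifth above B in this key is F#, made natural (F) by the ♮ figure.
A seventh above B in this key is A.

B, D#, F, A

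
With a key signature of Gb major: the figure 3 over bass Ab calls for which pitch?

Counting 2 letter steps above Ab lands on C; in Gb major, that letter is Cb.

Cb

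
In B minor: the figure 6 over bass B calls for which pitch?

Counting 5 letter steps above B lands on G; in B minor, that letter is G.

G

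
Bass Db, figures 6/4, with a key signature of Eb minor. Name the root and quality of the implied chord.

The figures 6/4 indicate a triad in second inversion.
In second inversion the root lies a fourth above the bass: a fourth above Db in Eb minor is Gb.
The chord tones are Db, Gb, Bb, giving Gb major.

Gb major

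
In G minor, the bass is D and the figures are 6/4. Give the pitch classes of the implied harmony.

A fourth above D in this key is G.
A sixth above D in this key is Bb.
Together with the bass D, this spells G minor in second inversion.

D, G, Bb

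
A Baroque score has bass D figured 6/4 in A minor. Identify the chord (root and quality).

The figures 6/4 indicate a triad in second inversion.
In second inversion the root lies a fourth above the bass: a fourth above D in A minor is G.
The chord tones are D, G, B, giving G major.

G major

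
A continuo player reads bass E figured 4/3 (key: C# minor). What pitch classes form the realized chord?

The written figures 4/3 are shorthand for 6/4/3: the 6 is implied.
A third above E in this key is G#.
A fourth above E in this key is A.
A sixth above E in this key is C#.
Together with the bass E, this spells A major seventh in second inversion.

E, G#, A, C#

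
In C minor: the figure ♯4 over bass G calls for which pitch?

C#

Counting 3 letter steps above G lands on C; in C minor, that letter is C.
The #4 figure raises it a semitone, giving C#.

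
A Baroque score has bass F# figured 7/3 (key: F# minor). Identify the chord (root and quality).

The figures 7/3 indicate a seventh chord in root position.
In root position the bass is the root, so the root is F#.
The chord tones are F#, A, C#, E, giving F# minor seventh.

F# minor seventh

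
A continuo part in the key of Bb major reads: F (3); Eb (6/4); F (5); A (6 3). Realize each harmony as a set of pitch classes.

F, A, C | Eb, A, C | F, A, C | A, C, F

F (5/3): F, A, C.
Eb (6/4): Eb, A, C.
F (5/3): F, A, C.
A (6/3): A, C, F.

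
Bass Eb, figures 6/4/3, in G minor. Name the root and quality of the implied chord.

The figures 6/4/3 indicate a seventh chord in second inversion.
In second inversion the root lies a fourth above the bass: a fourth above Eb in G minor is A.
The chord tones are Eb, G, A, C, giving A half-diminished seventh.

A half-diminished seventh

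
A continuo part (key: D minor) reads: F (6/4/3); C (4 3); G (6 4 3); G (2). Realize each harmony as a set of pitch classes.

F, A, Bb, D | C, E, F, A | G, Bb, C, E | G, A, C, E

F (6/4/3): F, A, Bb, D.
C (6/4/3): C, E, F, A.
G (6/4/3): G, Bb, C, E.
G (6/4/2): G, A, C, E.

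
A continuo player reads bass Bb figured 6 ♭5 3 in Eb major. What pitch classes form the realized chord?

Bb, D, Fb, G

A third above Bb in this key is D.
A fifth above Bb in this key is F, lowered to Fb by the flat.
A sixth above Bb in this key is G.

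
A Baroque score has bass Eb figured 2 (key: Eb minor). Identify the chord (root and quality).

F half-diminished seventh

The figures 2 indicate a seventh chord in third inversion.
In third inversion the root lies a second above the bass: a second above Eb in Eb minor is F.
The chord tones are Eb, F, Ab, Cb, giving F half-diminished seventh.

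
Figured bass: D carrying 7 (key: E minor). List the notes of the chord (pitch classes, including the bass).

The written figures 7 are shorthand for 7/5/3: the 5/3 are implied.
A third above D in this key is F#.
A fifth above D in this key is A.
A seventh above D in this key is C.
Together with the bass D, this spells D dominant seventh in root position.

D, F#, A, C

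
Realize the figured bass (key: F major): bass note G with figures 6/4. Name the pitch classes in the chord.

G, C, E

A fourth above G in this key is C.
A sixth above G in this key is E.
Together with the bass G, this spells C major in second inversion.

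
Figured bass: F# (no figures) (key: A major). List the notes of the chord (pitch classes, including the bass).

F#, A, C#

An unfigured bass implies 5/3.
A third above F# in this key is A.
A fifth above F# in this key is C#.
Together with the bass F#, this spells F# minor in root position.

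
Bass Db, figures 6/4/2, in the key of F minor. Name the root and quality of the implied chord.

Eb dominant seventh

The figures 6/4/2 indicate a seventh chord in third inversion.
In third inversion the root lies a second above the bass: a second above Db in F minor is Eb.
The chord tones are Db, Eb, G, Bb, giving Eb dominant seventh.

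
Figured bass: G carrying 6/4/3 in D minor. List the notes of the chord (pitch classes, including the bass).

G, Bb, C, E

A third above G in this key is Bb.
A fourth above G in this key is C.
A sixth above G in this key is E.
Together with the bass G, this spells C dominant seventh in second inversion.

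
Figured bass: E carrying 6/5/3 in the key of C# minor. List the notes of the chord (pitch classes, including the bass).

E, G#, B, C#

A third above E in this key is G#.
A fifth above E in this key is B.
A sixth above E in this key is C#.
Together with the bass E, this spells C# minor seventh in first inversion.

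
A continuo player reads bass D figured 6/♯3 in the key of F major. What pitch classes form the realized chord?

A third above D in this key is F, raised to F# by the sharp.
A sixth above D in this key is Bb.
Together with the bass D, this spells Bb augmented in first inversion.

D, F#, Bb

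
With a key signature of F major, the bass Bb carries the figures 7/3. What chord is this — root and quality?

The figures 7/3 indicate a seventh chord in root position.
In root position the bass is the root, so the root is Bb.
The chord tones are Bb, D, F, A, giving Bb major seventh.

Bb major seventh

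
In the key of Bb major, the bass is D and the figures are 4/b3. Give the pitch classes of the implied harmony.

The written figures 4/b3 are shorthand for 6/4/3: the 6 is implied.
A third above D in this key is F, lowered to Fb by the flat.
A fourth above D in this key is G.
A sixth above D in this key is Bb.

D, Fb, G, Bb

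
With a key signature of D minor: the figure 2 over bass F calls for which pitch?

Counting 1 letter step above F lands on G; in D minor, that letter is G.

G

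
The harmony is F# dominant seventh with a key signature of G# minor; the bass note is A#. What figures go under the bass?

A# is the third of F# dominant seventh, so the chord is in first inversion.
A seventh chord in first inversion is figured 6/5/3, conventionally abbreviated 6/5.

6/5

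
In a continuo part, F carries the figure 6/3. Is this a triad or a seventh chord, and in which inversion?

Intervals of 6/3 above the bass form a triad; the bass is the third, so this is first inversion.

triad, first inversion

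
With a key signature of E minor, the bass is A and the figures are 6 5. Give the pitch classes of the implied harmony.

The written figures 6 5 are shorthand for 6/5/3: the 3 is implied.
A third above A in this key is C.
A fifth above A in this key is E.
A sixth above A in this key is F#.
Together with the bass A, this spells F# half-diminished seventh in first inversion.

A, C, E, F#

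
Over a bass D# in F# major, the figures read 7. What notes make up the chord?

D#, F#, A#, C#

The written figures 7 are shorthand for 7/5/3: the 5/3 are implied.
A third above D# in this key is F#.
A fifth above D# in this key is A#.
A seventh above D# in this key is C#.
Together with the bass D#, this spells D# minor seventh in root position.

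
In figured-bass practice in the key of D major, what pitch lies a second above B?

Counting 1 letter step above B lands on C; in D major, that letter is C#.

C#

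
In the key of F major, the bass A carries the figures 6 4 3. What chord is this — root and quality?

D minor seventh

The figures 6 4 3 indicate a seventh chord in second inversion.
In second inversion the root lies a fourth above the bass: a fourth above A in F major is D.
The chord tones are A, C, D, F, giving D minor seventh.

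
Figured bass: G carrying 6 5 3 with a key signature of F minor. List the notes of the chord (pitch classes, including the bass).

G, Bb, Db, Eb

A third above G in this key is Bb.
A fifth above G in this key is Db.
A sixth above G in this key is Eb.
Together with the bass G, this spells Eb dominant seventh in first inversion.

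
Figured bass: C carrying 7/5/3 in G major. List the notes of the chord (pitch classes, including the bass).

C, E, G, B

A third above C in this key is E.
A fifth above C in this key is G.
A seventh above C in this key is B.
Together with the bass C, this spells C major seventh in root position.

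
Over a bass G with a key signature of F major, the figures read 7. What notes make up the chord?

The written figures 7 are shorthand for 7/5/3: the 5/3 are implied.
A third above G in this key is Bb.
A fifth above G in this key is D.
A seventh above G in this key is F.
Together with the bass G, this spells G minor seventh in root position.

G, Bb, D, F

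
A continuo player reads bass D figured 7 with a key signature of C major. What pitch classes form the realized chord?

D, F, A, C

The written figures 7 are shorthand for 7/5/3: the 5/3 are implied.
A third above D in this key is F.
A fifth above D in this key is A.
A seventh above D in this key is C.
Together with the bass D, this spells D minor seventh in root position.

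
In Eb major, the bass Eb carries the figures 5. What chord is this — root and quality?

The figures 5 indicate a triad in root position.
In root position the bass is the root, so the root is Eb.
The chord tones are Eb, G, Bb, giving Eb major.

Eb major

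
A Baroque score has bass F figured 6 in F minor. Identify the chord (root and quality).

The figures 6 indicate a triad in first inversion.
In first inversion the root lies a sixth above the bass: a sixth above F in F minor is Db.
The chord tones are F, Ab, Db, giving Db major.

Db major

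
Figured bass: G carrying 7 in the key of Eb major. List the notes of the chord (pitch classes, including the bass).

G, Bb, D, F

The written figures 7 are shorthand for 7/5/3: the 5/3 are implied.
A third above G in this key is Bb.
A fifth above G in this key is D.
A seventh above G in this key is F.
Together with the bass G, this spells G minor seventh in root position.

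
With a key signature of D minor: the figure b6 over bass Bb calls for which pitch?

Gb

Counting 5 letter steps above Bb lands on G; in D minor, that letter is G.
The b6 figure lowers it a semitone, giving Gb.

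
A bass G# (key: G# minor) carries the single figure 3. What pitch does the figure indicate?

Counting 2 letter steps above G# lands on B; in G# minor, that letter is B.

B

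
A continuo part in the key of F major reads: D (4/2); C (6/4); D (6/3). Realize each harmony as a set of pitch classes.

D, E, G, Bb | C, F, A | D, F, Bb

D (6/4/2): D, E, G, Bb.
C (6/4): C, F, A.
D (6/3): D, F, Bb.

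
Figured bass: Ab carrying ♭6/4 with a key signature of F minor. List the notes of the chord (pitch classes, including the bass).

A fourth above Ab in this key is Db.
A sixth above Ab in this key is F, lowered to Fb by the flat.
Together with the bass Ab, this spells Db minor in second inversion.

Ab, Db, Fb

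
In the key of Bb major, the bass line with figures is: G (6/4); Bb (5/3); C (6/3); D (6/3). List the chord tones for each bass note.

G, C, Eb | Bb, D, F | C, Eb, A | D, F, Bb

G (6/4): G, C, Eb.
Bb (5/3): Bb, D, F.
C (6/3): C, Eb, A.
D (6/3): D, F, Bb.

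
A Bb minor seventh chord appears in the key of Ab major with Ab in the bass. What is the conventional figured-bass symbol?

4/2

Ab is the seventh of Bb minor seventh, so the chord is in third inversion.
A seventh chord in third inversion is figured 6/4/2, conventionally abbreviated 4/2.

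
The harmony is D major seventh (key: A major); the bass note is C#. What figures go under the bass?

C# is the seventh of D major seventh, so the chord is in third inversion.
A seventh chord in third inversion is figured 6/4/2, conventionally abbreviated 4/2.

4/2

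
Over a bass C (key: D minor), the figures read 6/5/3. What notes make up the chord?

A third above C in this key is E.
A fifth above C in this key is G.
A sixth above C in this key is A.
Together with the bass C, this spells A minor seventh in first inversion.

C, E, G, A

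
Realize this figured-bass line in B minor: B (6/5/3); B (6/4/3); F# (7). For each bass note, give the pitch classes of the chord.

B, D, F#, G | B, D, E, G | F#, A, C#, E

B (6/5/3): B, D, F#, G.
B (6/4/3): B, D, E, G.
F# (7/5/3): F#, A, C#, E.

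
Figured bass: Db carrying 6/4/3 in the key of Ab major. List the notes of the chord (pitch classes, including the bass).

Db, F, G, Bb

A third above Db in this key is F.
A fourth above Db in this key is G.
A sixth above Db in this key is Bb.
Together with the bass Db, this spells G half-diminished seventh in second inversion.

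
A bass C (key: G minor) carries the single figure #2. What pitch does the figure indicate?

Counting 1 letter step above C lands on D; in G minor, that letter is D.
The #2 figure raises it a semitone, giving D#.

D#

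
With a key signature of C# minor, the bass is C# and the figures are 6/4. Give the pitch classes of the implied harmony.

C#, F#, A

A fourth above C# in this key is F#.
A sixth above C# in this key is A.
Together with the bass C#, this spells F# minor in second inversion.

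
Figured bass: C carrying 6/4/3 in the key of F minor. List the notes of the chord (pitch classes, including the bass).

A third above C in this key is Eb.
A fourth above C in this key is F.
A sixth above C in this key is Ab.
Together with the bass C, this spells F minor seventh in second inversion.

C, Eb, F, Ab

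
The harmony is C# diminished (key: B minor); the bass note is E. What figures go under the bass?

6

E is the third of C# diminished, so the chord is in first inversion.
A triad in first inversion is figured 6/3, conventionally abbreviated 6.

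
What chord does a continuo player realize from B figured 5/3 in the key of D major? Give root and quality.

B minor

The figures 5/3 indicate a triad in root position.
In root position the bass is the root, so the root is B.
The chord tones are B, D, F#, giving B minor.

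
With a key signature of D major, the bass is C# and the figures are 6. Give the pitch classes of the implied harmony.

C#, E, A

The written figures 6 are shorthand for 6/3: the 3 is implied.
A third above C# in this key is E.
A sixth above C# in this key is A.
Together with the bass C#, this spells A major in first inversion.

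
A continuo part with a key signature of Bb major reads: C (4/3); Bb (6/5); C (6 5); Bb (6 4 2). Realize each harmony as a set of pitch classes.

C (6/4/3): C, Eb, F, A.
Bb (6/5/3): Bb, D, F, G.
C (6/5/3): C, Eb, G, A.
Bb (6/4/2): Bb, C, Eb, G.

C, Eb, F, A | Bb, D, F, G | C, Eb, G, A | Bb, C, Eb, G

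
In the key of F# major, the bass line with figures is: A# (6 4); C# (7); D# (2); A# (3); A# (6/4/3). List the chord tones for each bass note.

A#, D#, F# | C#, E#, G#, B | D#, E#, G#, B | A#, C#, E# | A#, C#, D#, F#

A# (6/4): A#, D#, F#.
C# (7/5/3): C#, E#, G#, B.
D# (6/4/2): D#, E#, G#, B.
A# (5/3): A#, C#, E#.
A# (6/4/3): A#, C#, D#, F#.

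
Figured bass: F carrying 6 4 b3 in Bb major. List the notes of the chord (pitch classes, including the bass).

F, Ab, Bb, D

A third above F in this key is A, lowered to Ab by the flat.
A fourth above F in this key is Bb.
A sixth above F in this key is D.
Together with the bass F, this spells Bb dominant seventh in second inversion.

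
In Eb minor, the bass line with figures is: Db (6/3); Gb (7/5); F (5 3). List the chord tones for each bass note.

Db, F, Bb | Gb, Bb, Db, F | F, Ab, Cb

Db (6/3): Db, F, Bb.
Gb (7/5/3): Gb, Bb, Db, F.
F (5/3): F, Ab, Cb.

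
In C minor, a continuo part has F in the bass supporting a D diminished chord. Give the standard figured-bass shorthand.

6

F is the third of D diminished, so the chord is in first inversion.
A triad in first inversion is figured 6/3, conventionally abbreviated 6.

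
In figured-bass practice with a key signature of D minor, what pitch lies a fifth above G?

D

Counting 4 letter steps above G lands on D; in D minor, that letter is D.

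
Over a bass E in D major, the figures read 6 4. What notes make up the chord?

E, A, C#

A fourth above E in this key is A.
A sixth above E in this key is C#.
Together with the bass E, this spells A major in second inversion.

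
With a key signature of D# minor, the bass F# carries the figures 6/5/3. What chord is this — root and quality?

D# minor seventh

The figures 6/5/3 indicate a seventh chord in first inversion.
In first inversion the root lies a sixth above the bass: a sixth above F# in D# minor is D#.
The chord tones are F#, A#, C#, D#, giving D# minor seventh.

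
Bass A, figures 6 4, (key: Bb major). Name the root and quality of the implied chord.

The figures 6 4 indicate a triad in second inversion.
In second inversion the root lies a fourth above the bass: a fourth above A in Bb major is D.
The chord tones are A, D, F, giving D minor.

D minor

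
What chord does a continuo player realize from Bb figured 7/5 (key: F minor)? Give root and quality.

The figures 7/5 indicate a seventh chord in root position.
In root position the bass is the root, so the root is Bb.
The chord tones are Bb, Db, F, Ab, giving Bb minor seventh.

Bb minor seventh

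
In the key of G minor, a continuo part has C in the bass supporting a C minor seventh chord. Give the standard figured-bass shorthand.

7

C is the root of C minor seventh, so the chord is in root position.
A seventh chord in root position is figured 7/5/3, conventionally abbreviated 7.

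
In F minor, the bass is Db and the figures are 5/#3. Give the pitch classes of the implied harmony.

Db, F#, Ab

A third above Db in this key is F, raised to F# by the sharp.
A fifth above Db in this key is Ab.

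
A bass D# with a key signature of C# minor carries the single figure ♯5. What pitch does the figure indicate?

A#

Counting 4 letter steps above D# lands on A; in C# minor, that letter is A.
The #5 figure raises it a semitone, giving A#.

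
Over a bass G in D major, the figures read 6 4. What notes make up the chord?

G, C#, E

A fourth above G in this key is C#.
A sixth above G in this key is E.
Together with the bass G, this spells C# diminished in second inversion.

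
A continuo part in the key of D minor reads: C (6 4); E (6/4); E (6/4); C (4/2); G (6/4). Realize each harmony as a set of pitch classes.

C, F, A | E, A, C | E, A, C | C, D, F, A | G, C, E

C (6/4): C, F, A.
E (6/4): E, A, C.
E (6/4): E, A, C.
C (6/4/2): C, D, F, A.
G (6/4): G, C, E.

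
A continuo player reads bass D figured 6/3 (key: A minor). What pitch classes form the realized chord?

D, F, B

A third above D in this key is F.
A sixth above D in this key is B.
Together with the bass D, this spells B diminished in first inversion.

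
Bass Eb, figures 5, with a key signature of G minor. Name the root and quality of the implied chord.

The figures 5 indicate a triad in root position.
In root position the bass is the root, so the root is Eb.
The chord tones are Eb, G, Bb, giving Eb major.

Eb major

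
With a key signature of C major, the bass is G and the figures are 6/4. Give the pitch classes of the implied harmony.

A fourth above G in this key is C.
A sixth above G in this key is E.
Together with the bass G, this spells C major in second inversion.

G, C, E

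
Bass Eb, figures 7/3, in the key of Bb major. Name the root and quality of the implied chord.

Eb major seventh

The figures 7/3 indicate a seventh chord in root position.
In root position the bass is the root, so the root is Eb.
The chord tones are Eb, G, Bb, D, giving Eb major seventh.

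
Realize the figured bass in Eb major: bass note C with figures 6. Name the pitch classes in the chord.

C, Eb, Ab

The written figures 6 are shorthand for 6/3: the 3 is implied.
A third above C in this key is Eb.
A sixth above C in this key is Ab.
Together with the bass C, this spells Ab major in first inversion.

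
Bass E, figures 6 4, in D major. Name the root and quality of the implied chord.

A major

The figures 6 4 indicate a triad in second inversion.
In second inversion the root lies a fourth above the bass: a fourth above E in D major is A.
The chord tones are E, A, C#, giving A major.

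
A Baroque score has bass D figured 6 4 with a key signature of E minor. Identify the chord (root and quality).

The figures 6 4 indicate a triad in second inversion.
In second inversion the root lies a fourth above the bass: a fourth above D in E minor is G.
The chord tones are D, G, B, giving G major.

G major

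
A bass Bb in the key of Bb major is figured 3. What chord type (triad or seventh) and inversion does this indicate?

triad, root position

3 is shorthand for 5/3.
Intervals of 5/3 above the bass form a triad; the bass is the root, so this is root position.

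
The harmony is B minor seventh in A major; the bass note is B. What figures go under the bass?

7

B is the root of B minor seventh, so the chord is in root position.
A seventh chord in root position is figured 7/5/3, conventionally abbreviated 7.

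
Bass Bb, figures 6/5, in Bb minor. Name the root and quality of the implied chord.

Gb major seventh

The figures 6/5 indicate a seventh chord in first inversion.
In first inversion the root lies a sixth above the bass: a sixth above Bb in Bb minor is Gb.
The chord tones are Bb, Db, F, Gb, giving Gb major seventh.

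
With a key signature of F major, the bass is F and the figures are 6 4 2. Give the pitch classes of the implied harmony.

A second above F in this key is G.
A fourth above F in this key is Bb.
A sixth above F in this key is D.
Together with the bass F, this spells G minor seventh in third inversion.

F, G, Bb, D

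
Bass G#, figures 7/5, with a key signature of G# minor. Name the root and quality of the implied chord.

G# minor seventh

The figures 7/5 indicate a seventh chord in root position.
In root position the bass is the root, so the root is G#.
The chord tones are G#, B, D#, F#, giving G# minor seventh.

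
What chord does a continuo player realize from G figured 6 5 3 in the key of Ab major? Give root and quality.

Eb dominant seventh

The figures 6 5 3 indicate a seventh chord in first inversion.
In first inversion the root lies a sixth above the bass: a sixth above G in Ab major is Eb.
The chord tones are G, Bb, Db, Eb, giving Eb dominant seventh.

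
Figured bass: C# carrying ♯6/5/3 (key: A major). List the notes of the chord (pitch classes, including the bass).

C#, E, G#, A#

A third above C# in this key is E.
A fifth above C# in this key is G#.
A sixth above C# in this key is A, raised to A# by the sharp.
Together with the bass C#, this spells A# half-diminished seventh in first inversion.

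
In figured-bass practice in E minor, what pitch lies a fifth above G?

Counting 4 letter steps above G lands on D; in E minor, that letter is D.

D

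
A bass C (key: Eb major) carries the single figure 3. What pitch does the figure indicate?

Counting 2 letter steps above C lands on E; in Eb major, that letter is Eb.

Eb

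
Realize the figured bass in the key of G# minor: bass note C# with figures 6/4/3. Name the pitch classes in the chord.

A third above C# in this key is E.
A fourth above C# in this key is F#.
A sixth above C# in this key is A#.
Together with the bass C#, this spells F# dominant seventh in second inversion.

C#, E, F#, A#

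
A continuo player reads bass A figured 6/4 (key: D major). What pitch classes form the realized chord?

A, D, F#

A fourth above A in this key is D.
A sixth above A in this key is F#.
Together with the bass A, this spells D major in second inversion.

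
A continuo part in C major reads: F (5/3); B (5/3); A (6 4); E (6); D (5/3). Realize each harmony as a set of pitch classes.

F, A, C | B, D, F | A, D, F | E, G, C | D, F, A

F (5/3): F, A, C.
B (5/3): B, D, F.
A (6/4): A, D, F.
E (6/3): E, G, C.
D (5/3): D, F, A.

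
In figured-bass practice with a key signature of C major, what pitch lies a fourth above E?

Counting 3 letter steps above E lands on A; in C major, that letter is A.

A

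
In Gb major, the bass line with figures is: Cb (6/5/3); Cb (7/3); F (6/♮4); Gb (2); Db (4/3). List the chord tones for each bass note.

Cb (6/5/3): Cb, Eb, Gb, Ab.
Cb (7/5/3): Cb, Eb, Gb, Bb.
F (6/♮4): F, B, Db.
Gb (6/4/2): Gb, Ab, Cb, Eb.
Db (6/4/3): Db, F, Gb, Bb.

Cb, Eb, Gb, Ab | Cb, Eb, Gb, Bb | F, B, Db | Gb, Ab, Cb, Eb | Db, F, Gb, Bb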